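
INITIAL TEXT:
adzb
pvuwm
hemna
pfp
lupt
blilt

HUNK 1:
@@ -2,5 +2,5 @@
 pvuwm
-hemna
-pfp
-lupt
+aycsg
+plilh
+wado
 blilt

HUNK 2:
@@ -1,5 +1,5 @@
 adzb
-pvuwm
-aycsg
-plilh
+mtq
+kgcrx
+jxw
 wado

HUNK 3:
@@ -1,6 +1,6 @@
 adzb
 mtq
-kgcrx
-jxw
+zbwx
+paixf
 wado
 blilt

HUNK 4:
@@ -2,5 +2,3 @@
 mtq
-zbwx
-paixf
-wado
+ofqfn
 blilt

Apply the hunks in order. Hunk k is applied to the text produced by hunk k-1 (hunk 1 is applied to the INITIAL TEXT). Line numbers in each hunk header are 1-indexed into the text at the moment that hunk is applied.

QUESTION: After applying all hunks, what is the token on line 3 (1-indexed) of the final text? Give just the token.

Answer: ofqfn

Derivation:
Hunk 1: at line 2 remove [hemna,pfp,lupt] add [aycsg,plilh,wado] -> 6 lines: adzb pvuwm aycsg plilh wado blilt
Hunk 2: at line 1 remove [pvuwm,aycsg,plilh] add [mtq,kgcrx,jxw] -> 6 lines: adzb mtq kgcrx jxw wado blilt
Hunk 3: at line 1 remove [kgcrx,jxw] add [zbwx,paixf] -> 6 lines: adzb mtq zbwx paixf wado blilt
Hunk 4: at line 2 remove [zbwx,paixf,wado] add [ofqfn] -> 4 lines: adzb mtq ofqfn blilt
Final line 3: ofqfn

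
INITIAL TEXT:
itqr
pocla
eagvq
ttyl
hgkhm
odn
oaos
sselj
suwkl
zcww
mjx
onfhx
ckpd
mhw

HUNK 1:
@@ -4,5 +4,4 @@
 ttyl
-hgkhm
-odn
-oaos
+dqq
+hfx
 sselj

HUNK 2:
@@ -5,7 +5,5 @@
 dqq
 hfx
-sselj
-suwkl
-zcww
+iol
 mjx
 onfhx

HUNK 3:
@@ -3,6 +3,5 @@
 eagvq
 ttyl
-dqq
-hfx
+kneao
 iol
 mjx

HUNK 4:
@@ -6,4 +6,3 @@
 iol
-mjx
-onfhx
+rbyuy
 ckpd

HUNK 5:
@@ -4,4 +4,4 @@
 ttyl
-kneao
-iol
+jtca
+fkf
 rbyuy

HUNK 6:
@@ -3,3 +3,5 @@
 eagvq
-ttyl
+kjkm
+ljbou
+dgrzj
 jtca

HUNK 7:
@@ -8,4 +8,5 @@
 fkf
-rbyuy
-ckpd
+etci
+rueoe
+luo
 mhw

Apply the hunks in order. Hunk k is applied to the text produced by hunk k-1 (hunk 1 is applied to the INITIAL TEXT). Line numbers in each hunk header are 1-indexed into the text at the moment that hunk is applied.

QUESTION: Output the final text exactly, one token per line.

Hunk 1: at line 4 remove [hgkhm,odn,oaos] add [dqq,hfx] -> 13 lines: itqr pocla eagvq ttyl dqq hfx sselj suwkl zcww mjx onfhx ckpd mhw
Hunk 2: at line 5 remove [sselj,suwkl,zcww] add [iol] -> 11 lines: itqr pocla eagvq ttyl dqq hfx iol mjx onfhx ckpd mhw
Hunk 3: at line 3 remove [dqq,hfx] add [kneao] -> 10 lines: itqr pocla eagvq ttyl kneao iol mjx onfhx ckpd mhw
Hunk 4: at line 6 remove [mjx,onfhx] add [rbyuy] -> 9 lines: itqr pocla eagvq ttyl kneao iol rbyuy ckpd mhw
Hunk 5: at line 4 remove [kneao,iol] add [jtca,fkf] -> 9 lines: itqr pocla eagvq ttyl jtca fkf rbyuy ckpd mhw
Hunk 6: at line 3 remove [ttyl] add [kjkm,ljbou,dgrzj] -> 11 lines: itqr pocla eagvq kjkm ljbou dgrzj jtca fkf rbyuy ckpd mhw
Hunk 7: at line 8 remove [rbyuy,ckpd] add [etci,rueoe,luo] -> 12 lines: itqr pocla eagvq kjkm ljbou dgrzj jtca fkf etci rueoe luo mhw

Answer: itqr
pocla
eagvq
kjkm
ljbou
dgrzj
jtca
fkf
etci
rueoe
luo
mhw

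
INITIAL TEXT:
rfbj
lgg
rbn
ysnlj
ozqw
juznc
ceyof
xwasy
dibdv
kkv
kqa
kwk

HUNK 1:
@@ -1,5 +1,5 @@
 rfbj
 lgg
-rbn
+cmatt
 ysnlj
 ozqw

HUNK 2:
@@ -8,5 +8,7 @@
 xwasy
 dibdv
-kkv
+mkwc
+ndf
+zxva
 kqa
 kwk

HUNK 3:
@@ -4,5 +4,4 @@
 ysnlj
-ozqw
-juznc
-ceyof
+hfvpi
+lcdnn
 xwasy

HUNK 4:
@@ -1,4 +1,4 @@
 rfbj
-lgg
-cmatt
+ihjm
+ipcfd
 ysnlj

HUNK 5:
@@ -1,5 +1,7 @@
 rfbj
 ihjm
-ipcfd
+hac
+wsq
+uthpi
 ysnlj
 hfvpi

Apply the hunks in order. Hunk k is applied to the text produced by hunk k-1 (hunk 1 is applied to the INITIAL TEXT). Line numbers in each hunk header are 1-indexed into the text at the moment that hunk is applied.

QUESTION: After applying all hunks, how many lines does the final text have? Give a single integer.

Answer: 15

Derivation:
Hunk 1: at line 1 remove [rbn] add [cmatt] -> 12 lines: rfbj lgg cmatt ysnlj ozqw juznc ceyof xwasy dibdv kkv kqa kwk
Hunk 2: at line 8 remove [kkv] add [mkwc,ndf,zxva] -> 14 lines: rfbj lgg cmatt ysnlj ozqw juznc ceyof xwasy dibdv mkwc ndf zxva kqa kwk
Hunk 3: at line 4 remove [ozqw,juznc,ceyof] add [hfvpi,lcdnn] -> 13 lines: rfbj lgg cmatt ysnlj hfvpi lcdnn xwasy dibdv mkwc ndf zxva kqa kwk
Hunk 4: at line 1 remove [lgg,cmatt] add [ihjm,ipcfd] -> 13 lines: rfbj ihjm ipcfd ysnlj hfvpi lcdnn xwasy dibdv mkwc ndf zxva kqa kwk
Hunk 5: at line 1 remove [ipcfd] add [hac,wsq,uthpi] -> 15 lines: rfbj ihjm hac wsq uthpi ysnlj hfvpi lcdnn xwasy dibdv mkwc ndf zxva kqa kwk
Final line count: 15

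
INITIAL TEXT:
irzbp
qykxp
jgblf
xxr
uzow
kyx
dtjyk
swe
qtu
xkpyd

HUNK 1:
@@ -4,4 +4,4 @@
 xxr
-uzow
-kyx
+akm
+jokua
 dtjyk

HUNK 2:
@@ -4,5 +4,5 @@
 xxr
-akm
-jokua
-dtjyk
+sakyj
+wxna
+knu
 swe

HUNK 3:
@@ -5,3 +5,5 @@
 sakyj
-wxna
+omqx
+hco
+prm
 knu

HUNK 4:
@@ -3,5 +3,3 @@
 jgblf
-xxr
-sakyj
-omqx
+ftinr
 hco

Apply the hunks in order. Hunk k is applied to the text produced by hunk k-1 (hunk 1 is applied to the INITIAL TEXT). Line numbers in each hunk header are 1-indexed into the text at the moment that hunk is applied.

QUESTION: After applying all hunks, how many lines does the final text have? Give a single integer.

Hunk 1: at line 4 remove [uzow,kyx] add [akm,jokua] -> 10 lines: irzbp qykxp jgblf xxr akm jokua dtjyk swe qtu xkpyd
Hunk 2: at line 4 remove [akm,jokua,dtjyk] add [sakyj,wxna,knu] -> 10 lines: irzbp qykxp jgblf xxr sakyj wxna knu swe qtu xkpyd
Hunk 3: at line 5 remove [wxna] add [omqx,hco,prm] -> 12 lines: irzbp qykxp jgblf xxr sakyj omqx hco prm knu swe qtu xkpyd
Hunk 4: at line 3 remove [xxr,sakyj,omqx] add [ftinr] -> 10 lines: irzbp qykxp jgblf ftinr hco prm knu swe qtu xkpyd
Final line count: 10

Answer: 10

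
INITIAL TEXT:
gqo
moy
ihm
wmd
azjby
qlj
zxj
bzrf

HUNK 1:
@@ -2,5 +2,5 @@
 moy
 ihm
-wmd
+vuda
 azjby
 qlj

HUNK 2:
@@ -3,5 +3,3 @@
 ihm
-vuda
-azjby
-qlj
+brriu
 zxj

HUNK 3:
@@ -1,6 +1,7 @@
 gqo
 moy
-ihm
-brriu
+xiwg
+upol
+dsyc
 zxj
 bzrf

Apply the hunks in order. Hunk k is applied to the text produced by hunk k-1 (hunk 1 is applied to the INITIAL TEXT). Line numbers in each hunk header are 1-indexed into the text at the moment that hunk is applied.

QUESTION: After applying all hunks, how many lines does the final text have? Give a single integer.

Hunk 1: at line 2 remove [wmd] add [vuda] -> 8 lines: gqo moy ihm vuda azjby qlj zxj bzrf
Hunk 2: at line 3 remove [vuda,azjby,qlj] add [brriu] -> 6 lines: gqo moy ihm brriu zxj bzrf
Hunk 3: at line 1 remove [ihm,brriu] add [xiwg,upol,dsyc] -> 7 lines: gqo moy xiwg upol dsyc zxj bzrf
Final line count: 7

Answer: 7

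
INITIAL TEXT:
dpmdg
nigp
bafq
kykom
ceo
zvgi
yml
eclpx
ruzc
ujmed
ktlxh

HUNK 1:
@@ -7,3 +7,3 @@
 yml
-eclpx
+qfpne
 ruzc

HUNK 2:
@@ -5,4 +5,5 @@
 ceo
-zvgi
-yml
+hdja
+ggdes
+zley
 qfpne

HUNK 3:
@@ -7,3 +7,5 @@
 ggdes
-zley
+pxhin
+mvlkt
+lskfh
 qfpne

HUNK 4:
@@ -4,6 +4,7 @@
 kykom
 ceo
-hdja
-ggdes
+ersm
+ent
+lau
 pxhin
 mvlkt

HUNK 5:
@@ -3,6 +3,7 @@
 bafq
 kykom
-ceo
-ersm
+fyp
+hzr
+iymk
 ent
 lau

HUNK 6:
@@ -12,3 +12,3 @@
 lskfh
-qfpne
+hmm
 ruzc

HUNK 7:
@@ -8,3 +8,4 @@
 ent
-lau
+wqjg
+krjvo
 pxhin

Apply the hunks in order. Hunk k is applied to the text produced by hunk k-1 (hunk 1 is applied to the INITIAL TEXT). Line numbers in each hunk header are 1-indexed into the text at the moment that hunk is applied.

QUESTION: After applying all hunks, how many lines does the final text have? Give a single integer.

Hunk 1: at line 7 remove [eclpx] add [qfpne] -> 11 lines: dpmdg nigp bafq kykom ceo zvgi yml qfpne ruzc ujmed ktlxh
Hunk 2: at line 5 remove [zvgi,yml] add [hdja,ggdes,zley] -> 12 lines: dpmdg nigp bafq kykom ceo hdja ggdes zley qfpne ruzc ujmed ktlxh
Hunk 3: at line 7 remove [zley] add [pxhin,mvlkt,lskfh] -> 14 lines: dpmdg nigp bafq kykom ceo hdja ggdes pxhin mvlkt lskfh qfpne ruzc ujmed ktlxh
Hunk 4: at line 4 remove [hdja,ggdes] add [ersm,ent,lau] -> 15 lines: dpmdg nigp bafq kykom ceo ersm ent lau pxhin mvlkt lskfh qfpne ruzc ujmed ktlxh
Hunk 5: at line 3 remove [ceo,ersm] add [fyp,hzr,iymk] -> 16 lines: dpmdg nigp bafq kykom fyp hzr iymk ent lau pxhin mvlkt lskfh qfpne ruzc ujmed ktlxh
Hunk 6: at line 12 remove [qfpne] add [hmm] -> 16 lines: dpmdg nigp bafq kykom fyp hzr iymk ent lau pxhin mvlkt lskfh hmm ruzc ujmed ktlxh
Hunk 7: at line 8 remove [lau] add [wqjg,krjvo] -> 17 lines: dpmdg nigp bafq kykom fyp hzr iymk ent wqjg krjvo pxhin mvlkt lskfh hmm ruzc ujmed ktlxh
Final line count: 17

Answer: 17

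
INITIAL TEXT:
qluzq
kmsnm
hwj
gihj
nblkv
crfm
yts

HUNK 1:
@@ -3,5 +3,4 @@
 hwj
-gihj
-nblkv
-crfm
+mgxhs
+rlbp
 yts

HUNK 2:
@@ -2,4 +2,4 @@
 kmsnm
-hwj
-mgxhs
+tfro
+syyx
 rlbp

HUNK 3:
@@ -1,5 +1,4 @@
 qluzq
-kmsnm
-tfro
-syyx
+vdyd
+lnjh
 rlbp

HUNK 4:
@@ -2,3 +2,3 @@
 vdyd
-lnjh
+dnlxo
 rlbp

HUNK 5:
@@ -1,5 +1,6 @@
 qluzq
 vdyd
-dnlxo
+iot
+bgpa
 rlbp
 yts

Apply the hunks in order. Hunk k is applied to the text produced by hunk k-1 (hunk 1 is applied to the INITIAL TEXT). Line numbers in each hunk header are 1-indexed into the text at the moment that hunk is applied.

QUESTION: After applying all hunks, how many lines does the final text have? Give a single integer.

Hunk 1: at line 3 remove [gihj,nblkv,crfm] add [mgxhs,rlbp] -> 6 lines: qluzq kmsnm hwj mgxhs rlbp yts
Hunk 2: at line 2 remove [hwj,mgxhs] add [tfro,syyx] -> 6 lines: qluzq kmsnm tfro syyx rlbp yts
Hunk 3: at line 1 remove [kmsnm,tfro,syyx] add [vdyd,lnjh] -> 5 lines: qluzq vdyd lnjh rlbp yts
Hunk 4: at line 2 remove [lnjh] add [dnlxo] -> 5 lines: qluzq vdyd dnlxo rlbp yts
Hunk 5: at line 1 remove [dnlxo] add [iot,bgpa] -> 6 lines: qluzq vdyd iot bgpa rlbp yts
Final line count: 6

Answer: 6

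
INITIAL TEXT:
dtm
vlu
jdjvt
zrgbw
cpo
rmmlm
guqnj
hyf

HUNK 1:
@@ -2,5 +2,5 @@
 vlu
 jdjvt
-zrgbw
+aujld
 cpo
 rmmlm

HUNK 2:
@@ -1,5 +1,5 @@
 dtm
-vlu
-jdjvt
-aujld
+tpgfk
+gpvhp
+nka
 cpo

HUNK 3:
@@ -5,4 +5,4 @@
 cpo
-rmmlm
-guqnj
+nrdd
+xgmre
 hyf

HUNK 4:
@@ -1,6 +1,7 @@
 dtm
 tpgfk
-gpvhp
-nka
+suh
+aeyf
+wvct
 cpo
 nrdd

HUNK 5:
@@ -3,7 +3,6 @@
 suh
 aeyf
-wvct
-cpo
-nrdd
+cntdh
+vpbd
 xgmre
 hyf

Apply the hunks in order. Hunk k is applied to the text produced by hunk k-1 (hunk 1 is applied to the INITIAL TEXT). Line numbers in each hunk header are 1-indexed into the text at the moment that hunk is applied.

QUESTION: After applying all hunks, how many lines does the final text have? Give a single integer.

Hunk 1: at line 2 remove [zrgbw] add [aujld] -> 8 lines: dtm vlu jdjvt aujld cpo rmmlm guqnj hyf
Hunk 2: at line 1 remove [vlu,jdjvt,aujld] add [tpgfk,gpvhp,nka] -> 8 lines: dtm tpgfk gpvhp nka cpo rmmlm guqnj hyf
Hunk 3: at line 5 remove [rmmlm,guqnj] add [nrdd,xgmre] -> 8 lines: dtm tpgfk gpvhp nka cpo nrdd xgmre hyf
Hunk 4: at line 1 remove [gpvhp,nka] add [suh,aeyf,wvct] -> 9 lines: dtm tpgfk suh aeyf wvct cpo nrdd xgmre hyf
Hunk 5: at line 3 remove [wvct,cpo,nrdd] add [cntdh,vpbd] -> 8 lines: dtm tpgfk suh aeyf cntdh vpbd xgmre hyf
Final line count: 8

Answer: 8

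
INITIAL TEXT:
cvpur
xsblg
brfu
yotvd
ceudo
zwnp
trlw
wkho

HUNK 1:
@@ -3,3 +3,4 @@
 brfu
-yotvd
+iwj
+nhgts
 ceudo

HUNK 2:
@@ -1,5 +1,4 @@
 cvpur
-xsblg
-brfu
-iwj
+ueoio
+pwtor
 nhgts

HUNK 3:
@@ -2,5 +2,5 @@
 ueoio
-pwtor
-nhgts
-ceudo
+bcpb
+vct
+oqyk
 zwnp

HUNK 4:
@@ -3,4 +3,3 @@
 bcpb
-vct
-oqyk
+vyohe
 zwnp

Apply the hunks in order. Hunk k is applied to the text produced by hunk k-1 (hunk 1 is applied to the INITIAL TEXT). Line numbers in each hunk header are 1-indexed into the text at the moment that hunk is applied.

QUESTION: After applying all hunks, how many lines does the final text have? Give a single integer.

Answer: 7

Derivation:
Hunk 1: at line 3 remove [yotvd] add [iwj,nhgts] -> 9 lines: cvpur xsblg brfu iwj nhgts ceudo zwnp trlw wkho
Hunk 2: at line 1 remove [xsblg,brfu,iwj] add [ueoio,pwtor] -> 8 lines: cvpur ueoio pwtor nhgts ceudo zwnp trlw wkho
Hunk 3: at line 2 remove [pwtor,nhgts,ceudo] add [bcpb,vct,oqyk] -> 8 lines: cvpur ueoio bcpb vct oqyk zwnp trlw wkho
Hunk 4: at line 3 remove [vct,oqyk] add [vyohe] -> 7 lines: cvpur ueoio bcpb vyohe zwnp trlw wkho
Final line count: 7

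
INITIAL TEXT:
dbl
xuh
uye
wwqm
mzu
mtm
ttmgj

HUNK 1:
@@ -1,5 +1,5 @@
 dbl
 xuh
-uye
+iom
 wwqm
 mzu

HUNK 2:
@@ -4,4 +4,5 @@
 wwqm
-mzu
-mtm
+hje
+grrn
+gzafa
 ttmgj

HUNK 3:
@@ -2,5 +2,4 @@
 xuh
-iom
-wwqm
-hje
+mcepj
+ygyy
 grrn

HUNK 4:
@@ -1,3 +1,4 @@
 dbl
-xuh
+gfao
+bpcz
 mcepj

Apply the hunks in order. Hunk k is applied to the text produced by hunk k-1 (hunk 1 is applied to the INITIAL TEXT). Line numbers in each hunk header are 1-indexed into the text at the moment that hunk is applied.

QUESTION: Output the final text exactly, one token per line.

Answer: dbl
gfao
bpcz
mcepj
ygyy
grrn
gzafa
ttmgj

Derivation:
Hunk 1: at line 1 remove [uye] add [iom] -> 7 lines: dbl xuh iom wwqm mzu mtm ttmgj
Hunk 2: at line 4 remove [mzu,mtm] add [hje,grrn,gzafa] -> 8 lines: dbl xuh iom wwqm hje grrn gzafa ttmgj
Hunk 3: at line 2 remove [iom,wwqm,hje] add [mcepj,ygyy] -> 7 lines: dbl xuh mcepj ygyy grrn gzafa ttmgj
Hunk 4: at line 1 remove [xuh] add [gfao,bpcz] -> 8 lines: dbl gfao bpcz mcepj ygyy grrn gzafa ttmgj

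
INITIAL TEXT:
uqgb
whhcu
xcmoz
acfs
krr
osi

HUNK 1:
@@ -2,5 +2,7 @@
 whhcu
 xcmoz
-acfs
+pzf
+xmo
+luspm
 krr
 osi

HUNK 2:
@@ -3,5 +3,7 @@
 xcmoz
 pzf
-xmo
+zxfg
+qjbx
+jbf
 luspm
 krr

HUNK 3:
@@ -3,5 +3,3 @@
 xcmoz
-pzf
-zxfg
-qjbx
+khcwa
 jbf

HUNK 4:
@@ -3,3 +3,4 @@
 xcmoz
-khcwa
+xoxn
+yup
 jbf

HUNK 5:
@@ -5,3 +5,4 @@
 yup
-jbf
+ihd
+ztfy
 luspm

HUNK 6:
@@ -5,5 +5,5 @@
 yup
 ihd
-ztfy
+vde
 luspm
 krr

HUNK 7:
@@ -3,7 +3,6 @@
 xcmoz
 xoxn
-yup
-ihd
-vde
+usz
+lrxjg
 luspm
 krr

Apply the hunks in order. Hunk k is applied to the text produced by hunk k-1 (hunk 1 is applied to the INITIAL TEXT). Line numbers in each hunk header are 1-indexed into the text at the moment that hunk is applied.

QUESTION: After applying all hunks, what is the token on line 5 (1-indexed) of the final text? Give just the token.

Answer: usz

Derivation:
Hunk 1: at line 2 remove [acfs] add [pzf,xmo,luspm] -> 8 lines: uqgb whhcu xcmoz pzf xmo luspm krr osi
Hunk 2: at line 3 remove [xmo] add [zxfg,qjbx,jbf] -> 10 lines: uqgb whhcu xcmoz pzf zxfg qjbx jbf luspm krr osi
Hunk 3: at line 3 remove [pzf,zxfg,qjbx] add [khcwa] -> 8 lines: uqgb whhcu xcmoz khcwa jbf luspm krr osi
Hunk 4: at line 3 remove [khcwa] add [xoxn,yup] -> 9 lines: uqgb whhcu xcmoz xoxn yup jbf luspm krr osi
Hunk 5: at line 5 remove [jbf] add [ihd,ztfy] -> 10 lines: uqgb whhcu xcmoz xoxn yup ihd ztfy luspm krr osi
Hunk 6: at line 5 remove [ztfy] add [vde] -> 10 lines: uqgb whhcu xcmoz xoxn yup ihd vde luspm krr osi
Hunk 7: at line 3 remove [yup,ihd,vde] add [usz,lrxjg] -> 9 lines: uqgb whhcu xcmoz xoxn usz lrxjg luspm krr osi
Final line 5: usz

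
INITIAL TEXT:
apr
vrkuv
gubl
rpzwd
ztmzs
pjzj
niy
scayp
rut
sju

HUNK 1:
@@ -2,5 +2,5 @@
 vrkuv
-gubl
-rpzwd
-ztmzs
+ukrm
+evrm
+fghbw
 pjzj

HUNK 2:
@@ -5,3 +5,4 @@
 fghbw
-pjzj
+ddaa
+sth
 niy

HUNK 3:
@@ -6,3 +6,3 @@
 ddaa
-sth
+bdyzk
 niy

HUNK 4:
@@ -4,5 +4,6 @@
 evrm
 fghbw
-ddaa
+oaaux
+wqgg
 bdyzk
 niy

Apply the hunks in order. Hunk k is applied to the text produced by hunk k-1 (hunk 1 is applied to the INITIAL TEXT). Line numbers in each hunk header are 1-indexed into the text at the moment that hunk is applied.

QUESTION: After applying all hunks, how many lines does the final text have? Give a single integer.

Hunk 1: at line 2 remove [gubl,rpzwd,ztmzs] add [ukrm,evrm,fghbw] -> 10 lines: apr vrkuv ukrm evrm fghbw pjzj niy scayp rut sju
Hunk 2: at line 5 remove [pjzj] add [ddaa,sth] -> 11 lines: apr vrkuv ukrm evrm fghbw ddaa sth niy scayp rut sju
Hunk 3: at line 6 remove [sth] add [bdyzk] -> 11 lines: apr vrkuv ukrm evrm fghbw ddaa bdyzk niy scayp rut sju
Hunk 4: at line 4 remove [ddaa] add [oaaux,wqgg] -> 12 lines: apr vrkuv ukrm evrm fghbw oaaux wqgg bdyzk niy scayp rut sju
Final line count: 12

Answer: 12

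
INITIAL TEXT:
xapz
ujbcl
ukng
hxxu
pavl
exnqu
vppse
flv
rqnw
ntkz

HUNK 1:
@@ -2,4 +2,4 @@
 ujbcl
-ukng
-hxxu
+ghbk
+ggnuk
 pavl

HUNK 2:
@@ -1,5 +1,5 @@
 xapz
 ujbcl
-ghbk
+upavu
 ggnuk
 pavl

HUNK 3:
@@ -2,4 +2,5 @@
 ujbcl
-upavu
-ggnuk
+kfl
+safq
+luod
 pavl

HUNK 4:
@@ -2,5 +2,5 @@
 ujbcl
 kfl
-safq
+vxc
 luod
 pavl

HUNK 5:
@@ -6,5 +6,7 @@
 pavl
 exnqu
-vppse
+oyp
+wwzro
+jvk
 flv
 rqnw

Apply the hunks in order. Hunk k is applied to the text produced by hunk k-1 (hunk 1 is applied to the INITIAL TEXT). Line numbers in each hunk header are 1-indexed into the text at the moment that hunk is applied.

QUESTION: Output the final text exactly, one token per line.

Answer: xapz
ujbcl
kfl
vxc
luod
pavl
exnqu
oyp
wwzro
jvk
flv
rqnw
ntkz

Derivation:
Hunk 1: at line 2 remove [ukng,hxxu] add [ghbk,ggnuk] -> 10 lines: xapz ujbcl ghbk ggnuk pavl exnqu vppse flv rqnw ntkz
Hunk 2: at line 1 remove [ghbk] add [upavu] -> 10 lines: xapz ujbcl upavu ggnuk pavl exnqu vppse flv rqnw ntkz
Hunk 3: at line 2 remove [upavu,ggnuk] add [kfl,safq,luod] -> 11 lines: xapz ujbcl kfl safq luod pavl exnqu vppse flv rqnw ntkz
Hunk 4: at line 2 remove [safq] add [vxc] -> 11 lines: xapz ujbcl kfl vxc luod pavl exnqu vppse flv rqnw ntkz
Hunk 5: at line 6 remove [vppse] add [oyp,wwzro,jvk] -> 13 lines: xapz ujbcl kfl vxc luod pavl exnqu oyp wwzro jvk flv rqnw ntkz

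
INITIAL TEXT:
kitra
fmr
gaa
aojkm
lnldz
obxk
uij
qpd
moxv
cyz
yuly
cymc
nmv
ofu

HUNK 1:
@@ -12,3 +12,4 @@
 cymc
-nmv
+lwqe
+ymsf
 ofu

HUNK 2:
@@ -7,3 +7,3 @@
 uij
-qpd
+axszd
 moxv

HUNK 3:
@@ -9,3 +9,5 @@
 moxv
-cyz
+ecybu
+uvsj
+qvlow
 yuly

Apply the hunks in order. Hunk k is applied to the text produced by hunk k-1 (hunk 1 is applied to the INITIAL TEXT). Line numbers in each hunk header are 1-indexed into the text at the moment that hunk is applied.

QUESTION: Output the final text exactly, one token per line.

Answer: kitra
fmr
gaa
aojkm
lnldz
obxk
uij
axszd
moxv
ecybu
uvsj
qvlow
yuly
cymc
lwqe
ymsf
ofu

Derivation:
Hunk 1: at line 12 remove [nmv] add [lwqe,ymsf] -> 15 lines: kitra fmr gaa aojkm lnldz obxk uij qpd moxv cyz yuly cymc lwqe ymsf ofu
Hunk 2: at line 7 remove [qpd] add [axszd] -> 15 lines: kitra fmr gaa aojkm lnldz obxk uij axszd moxv cyz yuly cymc lwqe ymsf ofu
Hunk 3: at line 9 remove [cyz] add [ecybu,uvsj,qvlow] -> 17 lines: kitra fmr gaa aojkm lnldz obxk uij axszd moxv ecybu uvsj qvlow yuly cymc lwqe ymsf ofu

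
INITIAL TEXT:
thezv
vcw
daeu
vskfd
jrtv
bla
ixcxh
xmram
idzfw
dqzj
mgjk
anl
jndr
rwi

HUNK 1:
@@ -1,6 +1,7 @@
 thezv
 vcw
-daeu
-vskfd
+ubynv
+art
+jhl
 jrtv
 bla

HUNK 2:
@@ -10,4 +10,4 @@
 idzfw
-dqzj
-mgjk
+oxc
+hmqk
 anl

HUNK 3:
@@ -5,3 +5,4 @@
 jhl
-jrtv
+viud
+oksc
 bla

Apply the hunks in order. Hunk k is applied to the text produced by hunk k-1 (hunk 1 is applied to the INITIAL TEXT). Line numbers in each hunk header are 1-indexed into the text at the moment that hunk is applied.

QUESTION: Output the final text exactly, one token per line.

Answer: thezv
vcw
ubynv
art
jhl
viud
oksc
bla
ixcxh
xmram
idzfw
oxc
hmqk
anl
jndr
rwi

Derivation:
Hunk 1: at line 1 remove [daeu,vskfd] add [ubynv,art,jhl] -> 15 lines: thezv vcw ubynv art jhl jrtv bla ixcxh xmram idzfw dqzj mgjk anl jndr rwi
Hunk 2: at line 10 remove [dqzj,mgjk] add [oxc,hmqk] -> 15 lines: thezv vcw ubynv art jhl jrtv bla ixcxh xmram idzfw oxc hmqk anl jndr rwi
Hunk 3: at line 5 remove [jrtv] add [viud,oksc] -> 16 lines: thezv vcw ubynv art jhl viud oksc bla ixcxh xmram idzfw oxc hmqk anl jndr rwi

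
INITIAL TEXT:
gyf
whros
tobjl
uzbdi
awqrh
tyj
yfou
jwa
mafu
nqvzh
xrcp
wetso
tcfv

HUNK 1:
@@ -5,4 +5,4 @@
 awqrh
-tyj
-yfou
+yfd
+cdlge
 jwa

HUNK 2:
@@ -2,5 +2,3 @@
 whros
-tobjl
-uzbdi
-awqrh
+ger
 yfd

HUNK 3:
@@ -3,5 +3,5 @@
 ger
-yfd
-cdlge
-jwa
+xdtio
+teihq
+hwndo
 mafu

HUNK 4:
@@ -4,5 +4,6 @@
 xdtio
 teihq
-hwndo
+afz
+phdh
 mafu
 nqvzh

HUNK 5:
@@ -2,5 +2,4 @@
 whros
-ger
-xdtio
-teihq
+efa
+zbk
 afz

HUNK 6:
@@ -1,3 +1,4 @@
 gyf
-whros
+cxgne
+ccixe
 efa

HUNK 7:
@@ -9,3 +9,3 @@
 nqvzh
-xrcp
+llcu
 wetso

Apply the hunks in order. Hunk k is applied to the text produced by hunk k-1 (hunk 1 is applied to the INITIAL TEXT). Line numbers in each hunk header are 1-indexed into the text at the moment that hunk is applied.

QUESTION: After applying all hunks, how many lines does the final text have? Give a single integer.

Hunk 1: at line 5 remove [tyj,yfou] add [yfd,cdlge] -> 13 lines: gyf whros tobjl uzbdi awqrh yfd cdlge jwa mafu nqvzh xrcp wetso tcfv
Hunk 2: at line 2 remove [tobjl,uzbdi,awqrh] add [ger] -> 11 lines: gyf whros ger yfd cdlge jwa mafu nqvzh xrcp wetso tcfv
Hunk 3: at line 3 remove [yfd,cdlge,jwa] add [xdtio,teihq,hwndo] -> 11 lines: gyf whros ger xdtio teihq hwndo mafu nqvzh xrcp wetso tcfv
Hunk 4: at line 4 remove [hwndo] add [afz,phdh] -> 12 lines: gyf whros ger xdtio teihq afz phdh mafu nqvzh xrcp wetso tcfv
Hunk 5: at line 2 remove [ger,xdtio,teihq] add [efa,zbk] -> 11 lines: gyf whros efa zbk afz phdh mafu nqvzh xrcp wetso tcfv
Hunk 6: at line 1 remove [whros] add [cxgne,ccixe] -> 12 lines: gyf cxgne ccixe efa zbk afz phdh mafu nqvzh xrcp wetso tcfv
Hunk 7: at line 9 remove [xrcp] add [llcu] -> 12 lines: gyf cxgne ccixe efa zbk afz phdh mafu nqvzh llcu wetso tcfv
Final line count: 12

Answer: 12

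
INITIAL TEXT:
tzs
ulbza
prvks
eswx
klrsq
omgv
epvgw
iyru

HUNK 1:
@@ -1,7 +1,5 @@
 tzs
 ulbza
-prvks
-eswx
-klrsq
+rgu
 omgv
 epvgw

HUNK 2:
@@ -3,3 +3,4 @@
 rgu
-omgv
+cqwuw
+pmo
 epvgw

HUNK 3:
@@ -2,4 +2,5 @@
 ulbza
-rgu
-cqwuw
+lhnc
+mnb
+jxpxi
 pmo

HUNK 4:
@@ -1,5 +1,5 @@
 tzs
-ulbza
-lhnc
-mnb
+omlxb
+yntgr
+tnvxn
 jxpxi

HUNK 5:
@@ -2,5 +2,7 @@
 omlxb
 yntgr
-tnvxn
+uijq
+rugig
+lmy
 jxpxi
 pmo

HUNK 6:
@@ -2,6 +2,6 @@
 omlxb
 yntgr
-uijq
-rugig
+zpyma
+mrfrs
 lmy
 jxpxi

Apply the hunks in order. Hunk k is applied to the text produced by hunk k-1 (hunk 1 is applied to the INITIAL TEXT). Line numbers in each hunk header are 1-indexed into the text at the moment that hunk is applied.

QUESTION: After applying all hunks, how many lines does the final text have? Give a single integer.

Answer: 10

Derivation:
Hunk 1: at line 1 remove [prvks,eswx,klrsq] add [rgu] -> 6 lines: tzs ulbza rgu omgv epvgw iyru
Hunk 2: at line 3 remove [omgv] add [cqwuw,pmo] -> 7 lines: tzs ulbza rgu cqwuw pmo epvgw iyru
Hunk 3: at line 2 remove [rgu,cqwuw] add [lhnc,mnb,jxpxi] -> 8 lines: tzs ulbza lhnc mnb jxpxi pmo epvgw iyru
Hunk 4: at line 1 remove [ulbza,lhnc,mnb] add [omlxb,yntgr,tnvxn] -> 8 lines: tzs omlxb yntgr tnvxn jxpxi pmo epvgw iyru
Hunk 5: at line 2 remove [tnvxn] add [uijq,rugig,lmy] -> 10 lines: tzs omlxb yntgr uijq rugig lmy jxpxi pmo epvgw iyru
Hunk 6: at line 2 remove [uijq,rugig] add [zpyma,mrfrs] -> 10 lines: tzs omlxb yntgr zpyma mrfrs lmy jxpxi pmo epvgw iyru
Final line count: 10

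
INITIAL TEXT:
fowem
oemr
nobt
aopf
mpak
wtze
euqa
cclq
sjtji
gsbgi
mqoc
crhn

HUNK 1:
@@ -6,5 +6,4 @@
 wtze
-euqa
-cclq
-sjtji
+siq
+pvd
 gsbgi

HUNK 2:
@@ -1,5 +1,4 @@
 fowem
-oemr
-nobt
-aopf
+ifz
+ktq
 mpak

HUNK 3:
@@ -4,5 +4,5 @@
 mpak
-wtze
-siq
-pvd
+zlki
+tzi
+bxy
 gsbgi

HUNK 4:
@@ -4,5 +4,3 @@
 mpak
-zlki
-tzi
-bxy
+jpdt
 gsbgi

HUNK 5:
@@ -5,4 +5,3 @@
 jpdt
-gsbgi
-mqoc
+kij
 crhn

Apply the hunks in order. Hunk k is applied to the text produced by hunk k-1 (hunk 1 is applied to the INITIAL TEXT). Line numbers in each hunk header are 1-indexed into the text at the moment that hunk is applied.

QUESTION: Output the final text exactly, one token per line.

Hunk 1: at line 6 remove [euqa,cclq,sjtji] add [siq,pvd] -> 11 lines: fowem oemr nobt aopf mpak wtze siq pvd gsbgi mqoc crhn
Hunk 2: at line 1 remove [oemr,nobt,aopf] add [ifz,ktq] -> 10 lines: fowem ifz ktq mpak wtze siq pvd gsbgi mqoc crhn
Hunk 3: at line 4 remove [wtze,siq,pvd] add [zlki,tzi,bxy] -> 10 lines: fowem ifz ktq mpak zlki tzi bxy gsbgi mqoc crhn
Hunk 4: at line 4 remove [zlki,tzi,bxy] add [jpdt] -> 8 lines: fowem ifz ktq mpak jpdt gsbgi mqoc crhn
Hunk 5: at line 5 remove [gsbgi,mqoc] add [kij] -> 7 lines: fowem ifz ktq mpak jpdt kij crhn

Answer: fowem
ifz
ktq
mpak
jpdt
kij
crhn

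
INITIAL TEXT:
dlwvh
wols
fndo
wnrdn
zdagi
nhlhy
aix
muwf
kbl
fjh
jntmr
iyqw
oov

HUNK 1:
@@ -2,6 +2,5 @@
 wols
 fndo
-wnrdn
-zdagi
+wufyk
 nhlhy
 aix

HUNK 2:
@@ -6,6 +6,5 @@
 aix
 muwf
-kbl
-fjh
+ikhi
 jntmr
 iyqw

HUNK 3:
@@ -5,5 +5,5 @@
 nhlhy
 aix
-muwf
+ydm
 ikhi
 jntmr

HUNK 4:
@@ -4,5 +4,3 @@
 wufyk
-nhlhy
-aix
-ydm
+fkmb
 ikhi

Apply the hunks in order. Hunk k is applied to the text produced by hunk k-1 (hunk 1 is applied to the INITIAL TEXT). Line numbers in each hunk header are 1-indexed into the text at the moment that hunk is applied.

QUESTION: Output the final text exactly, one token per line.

Answer: dlwvh
wols
fndo
wufyk
fkmb
ikhi
jntmr
iyqw
oov

Derivation:
Hunk 1: at line 2 remove [wnrdn,zdagi] add [wufyk] -> 12 lines: dlwvh wols fndo wufyk nhlhy aix muwf kbl fjh jntmr iyqw oov
Hunk 2: at line 6 remove [kbl,fjh] add [ikhi] -> 11 lines: dlwvh wols fndo wufyk nhlhy aix muwf ikhi jntmr iyqw oov
Hunk 3: at line 5 remove [muwf] add [ydm] -> 11 lines: dlwvh wols fndo wufyk nhlhy aix ydm ikhi jntmr iyqw oov
Hunk 4: at line 4 remove [nhlhy,aix,ydm] add [fkmb] -> 9 lines: dlwvh wols fndo wufyk fkmb ikhi jntmr iyqw oov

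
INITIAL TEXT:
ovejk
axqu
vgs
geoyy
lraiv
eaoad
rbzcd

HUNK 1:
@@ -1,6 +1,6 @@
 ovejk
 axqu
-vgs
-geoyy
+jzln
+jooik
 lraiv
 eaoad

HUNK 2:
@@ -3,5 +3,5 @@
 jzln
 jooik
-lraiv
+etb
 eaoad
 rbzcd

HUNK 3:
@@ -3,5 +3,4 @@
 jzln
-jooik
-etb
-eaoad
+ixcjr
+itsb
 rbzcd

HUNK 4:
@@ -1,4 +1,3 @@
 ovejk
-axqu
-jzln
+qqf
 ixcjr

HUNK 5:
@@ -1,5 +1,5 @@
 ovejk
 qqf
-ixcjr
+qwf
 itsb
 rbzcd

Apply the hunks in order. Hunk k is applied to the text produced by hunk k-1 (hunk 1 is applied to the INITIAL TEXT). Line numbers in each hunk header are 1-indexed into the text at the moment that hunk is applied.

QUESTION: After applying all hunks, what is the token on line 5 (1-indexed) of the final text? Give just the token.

Answer: rbzcd

Derivation:
Hunk 1: at line 1 remove [vgs,geoyy] add [jzln,jooik] -> 7 lines: ovejk axqu jzln jooik lraiv eaoad rbzcd
Hunk 2: at line 3 remove [lraiv] add [etb] -> 7 lines: ovejk axqu jzln jooik etb eaoad rbzcd
Hunk 3: at line 3 remove [jooik,etb,eaoad] add [ixcjr,itsb] -> 6 lines: ovejk axqu jzln ixcjr itsb rbzcd
Hunk 4: at line 1 remove [axqu,jzln] add [qqf] -> 5 lines: ovejk qqf ixcjr itsb rbzcd
Hunk 5: at line 1 remove [ixcjr] add [qwf] -> 5 lines: ovejk qqf qwf itsb rbzcd
Final line 5: rbzcd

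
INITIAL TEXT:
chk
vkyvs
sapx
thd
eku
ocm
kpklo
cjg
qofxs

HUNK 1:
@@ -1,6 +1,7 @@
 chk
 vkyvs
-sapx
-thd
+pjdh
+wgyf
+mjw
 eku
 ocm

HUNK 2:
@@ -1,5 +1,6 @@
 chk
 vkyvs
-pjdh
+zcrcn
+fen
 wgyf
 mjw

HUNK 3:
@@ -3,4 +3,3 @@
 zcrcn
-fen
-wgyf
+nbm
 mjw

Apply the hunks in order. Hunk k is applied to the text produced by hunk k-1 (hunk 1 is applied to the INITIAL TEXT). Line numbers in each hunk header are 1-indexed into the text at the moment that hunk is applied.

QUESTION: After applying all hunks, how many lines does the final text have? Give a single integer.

Answer: 10

Derivation:
Hunk 1: at line 1 remove [sapx,thd] add [pjdh,wgyf,mjw] -> 10 lines: chk vkyvs pjdh wgyf mjw eku ocm kpklo cjg qofxs
Hunk 2: at line 1 remove [pjdh] add [zcrcn,fen] -> 11 lines: chk vkyvs zcrcn fen wgyf mjw eku ocm kpklo cjg qofxs
Hunk 3: at line 3 remove [fen,wgyf] add [nbm] -> 10 lines: chk vkyvs zcrcn nbm mjw eku ocm kpklo cjg qofxs
Final line count: 10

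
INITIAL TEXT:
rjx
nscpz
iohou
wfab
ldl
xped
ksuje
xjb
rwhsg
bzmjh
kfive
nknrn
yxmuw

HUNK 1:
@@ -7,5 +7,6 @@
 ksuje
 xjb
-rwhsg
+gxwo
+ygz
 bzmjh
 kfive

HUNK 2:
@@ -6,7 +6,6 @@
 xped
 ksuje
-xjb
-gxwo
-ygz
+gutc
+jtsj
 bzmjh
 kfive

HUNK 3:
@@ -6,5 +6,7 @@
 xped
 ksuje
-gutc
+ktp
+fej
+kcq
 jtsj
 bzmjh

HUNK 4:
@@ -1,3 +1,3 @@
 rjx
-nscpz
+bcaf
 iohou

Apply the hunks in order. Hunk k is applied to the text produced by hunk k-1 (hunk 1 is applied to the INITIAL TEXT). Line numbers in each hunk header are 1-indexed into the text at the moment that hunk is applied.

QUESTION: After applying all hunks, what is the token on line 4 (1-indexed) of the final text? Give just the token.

Hunk 1: at line 7 remove [rwhsg] add [gxwo,ygz] -> 14 lines: rjx nscpz iohou wfab ldl xped ksuje xjb gxwo ygz bzmjh kfive nknrn yxmuw
Hunk 2: at line 6 remove [xjb,gxwo,ygz] add [gutc,jtsj] -> 13 lines: rjx nscpz iohou wfab ldl xped ksuje gutc jtsj bzmjh kfive nknrn yxmuw
Hunk 3: at line 6 remove [gutc] add [ktp,fej,kcq] -> 15 lines: rjx nscpz iohou wfab ldl xped ksuje ktp fej kcq jtsj bzmjh kfive nknrn yxmuw
Hunk 4: at line 1 remove [nscpz] add [bcaf] -> 15 lines: rjx bcaf iohou wfab ldl xped ksuje ktp fej kcq jtsj bzmjh kfive nknrn yxmuw
Final line 4: wfab

Answer: wfab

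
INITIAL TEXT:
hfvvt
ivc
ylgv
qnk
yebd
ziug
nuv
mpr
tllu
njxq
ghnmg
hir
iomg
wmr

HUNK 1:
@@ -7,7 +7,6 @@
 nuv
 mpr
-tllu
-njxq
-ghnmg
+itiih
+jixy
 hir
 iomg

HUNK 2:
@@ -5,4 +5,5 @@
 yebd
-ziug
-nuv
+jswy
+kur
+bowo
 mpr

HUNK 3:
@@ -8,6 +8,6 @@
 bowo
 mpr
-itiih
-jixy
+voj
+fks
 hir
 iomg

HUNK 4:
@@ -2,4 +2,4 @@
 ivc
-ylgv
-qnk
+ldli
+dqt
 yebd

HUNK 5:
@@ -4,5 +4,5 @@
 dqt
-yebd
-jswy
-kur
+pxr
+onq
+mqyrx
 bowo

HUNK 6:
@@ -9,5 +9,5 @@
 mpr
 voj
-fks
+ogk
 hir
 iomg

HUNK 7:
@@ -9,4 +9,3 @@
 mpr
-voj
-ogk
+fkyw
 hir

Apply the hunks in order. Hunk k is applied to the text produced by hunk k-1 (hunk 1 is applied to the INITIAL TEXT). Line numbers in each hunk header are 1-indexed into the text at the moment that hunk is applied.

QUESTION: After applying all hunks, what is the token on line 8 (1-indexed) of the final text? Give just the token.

Hunk 1: at line 7 remove [tllu,njxq,ghnmg] add [itiih,jixy] -> 13 lines: hfvvt ivc ylgv qnk yebd ziug nuv mpr itiih jixy hir iomg wmr
Hunk 2: at line 5 remove [ziug,nuv] add [jswy,kur,bowo] -> 14 lines: hfvvt ivc ylgv qnk yebd jswy kur bowo mpr itiih jixy hir iomg wmr
Hunk 3: at line 8 remove [itiih,jixy] add [voj,fks] -> 14 lines: hfvvt ivc ylgv qnk yebd jswy kur bowo mpr voj fks hir iomg wmr
Hunk 4: at line 2 remove [ylgv,qnk] add [ldli,dqt] -> 14 lines: hfvvt ivc ldli dqt yebd jswy kur bowo mpr voj fks hir iomg wmr
Hunk 5: at line 4 remove [yebd,jswy,kur] add [pxr,onq,mqyrx] -> 14 lines: hfvvt ivc ldli dqt pxr onq mqyrx bowo mpr voj fks hir iomg wmr
Hunk 6: at line 9 remove [fks] add [ogk] -> 14 lines: hfvvt ivc ldli dqt pxr onq mqyrx bowo mpr voj ogk hir iomg wmr
Hunk 7: at line 9 remove [voj,ogk] add [fkyw] -> 13 lines: hfvvt ivc ldli dqt pxr onq mqyrx bowo mpr fkyw hir iomg wmr
Final line 8: bowo

Answer: bowo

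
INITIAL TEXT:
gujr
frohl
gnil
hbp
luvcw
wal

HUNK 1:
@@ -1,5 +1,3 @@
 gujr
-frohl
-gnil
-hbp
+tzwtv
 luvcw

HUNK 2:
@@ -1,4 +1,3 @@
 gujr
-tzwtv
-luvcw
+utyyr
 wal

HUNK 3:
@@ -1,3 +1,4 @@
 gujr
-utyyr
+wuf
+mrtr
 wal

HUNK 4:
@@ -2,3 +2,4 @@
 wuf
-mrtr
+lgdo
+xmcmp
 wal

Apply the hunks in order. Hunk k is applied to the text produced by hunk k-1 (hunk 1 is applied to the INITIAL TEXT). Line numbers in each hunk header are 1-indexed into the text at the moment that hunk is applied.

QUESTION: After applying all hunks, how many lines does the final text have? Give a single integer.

Answer: 5

Derivation:
Hunk 1: at line 1 remove [frohl,gnil,hbp] add [tzwtv] -> 4 lines: gujr tzwtv luvcw wal
Hunk 2: at line 1 remove [tzwtv,luvcw] add [utyyr] -> 3 lines: gujr utyyr wal
Hunk 3: at line 1 remove [utyyr] add [wuf,mrtr] -> 4 lines: gujr wuf mrtr wal
Hunk 4: at line 2 remove [mrtr] add [lgdo,xmcmp] -> 5 lines: gujr wuf lgdo xmcmp wal
Final line count: 5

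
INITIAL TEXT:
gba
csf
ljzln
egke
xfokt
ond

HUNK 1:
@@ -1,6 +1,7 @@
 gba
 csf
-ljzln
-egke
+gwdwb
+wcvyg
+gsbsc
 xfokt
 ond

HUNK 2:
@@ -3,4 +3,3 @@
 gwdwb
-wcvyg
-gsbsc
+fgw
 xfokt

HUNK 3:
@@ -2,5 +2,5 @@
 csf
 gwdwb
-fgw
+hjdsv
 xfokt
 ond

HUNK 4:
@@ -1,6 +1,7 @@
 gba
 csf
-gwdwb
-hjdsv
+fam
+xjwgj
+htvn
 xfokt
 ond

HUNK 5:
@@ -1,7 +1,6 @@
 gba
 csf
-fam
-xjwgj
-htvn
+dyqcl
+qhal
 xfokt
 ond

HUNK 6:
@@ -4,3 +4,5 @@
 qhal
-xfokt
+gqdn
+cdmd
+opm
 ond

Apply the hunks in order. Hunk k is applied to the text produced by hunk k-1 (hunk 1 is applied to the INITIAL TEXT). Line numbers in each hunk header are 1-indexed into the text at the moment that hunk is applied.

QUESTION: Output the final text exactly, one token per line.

Hunk 1: at line 1 remove [ljzln,egke] add [gwdwb,wcvyg,gsbsc] -> 7 lines: gba csf gwdwb wcvyg gsbsc xfokt ond
Hunk 2: at line 3 remove [wcvyg,gsbsc] add [fgw] -> 6 lines: gba csf gwdwb fgw xfokt ond
Hunk 3: at line 2 remove [fgw] add [hjdsv] -> 6 lines: gba csf gwdwb hjdsv xfokt ond
Hunk 4: at line 1 remove [gwdwb,hjdsv] add [fam,xjwgj,htvn] -> 7 lines: gba csf fam xjwgj htvn xfokt ond
Hunk 5: at line 1 remove [fam,xjwgj,htvn] add [dyqcl,qhal] -> 6 lines: gba csf dyqcl qhal xfokt ond
Hunk 6: at line 4 remove [xfokt] add [gqdn,cdmd,opm] -> 8 lines: gba csf dyqcl qhal gqdn cdmd opm ond

Answer: gba
csf
dyqcl
qhal
gqdn
cdmd
opm
ond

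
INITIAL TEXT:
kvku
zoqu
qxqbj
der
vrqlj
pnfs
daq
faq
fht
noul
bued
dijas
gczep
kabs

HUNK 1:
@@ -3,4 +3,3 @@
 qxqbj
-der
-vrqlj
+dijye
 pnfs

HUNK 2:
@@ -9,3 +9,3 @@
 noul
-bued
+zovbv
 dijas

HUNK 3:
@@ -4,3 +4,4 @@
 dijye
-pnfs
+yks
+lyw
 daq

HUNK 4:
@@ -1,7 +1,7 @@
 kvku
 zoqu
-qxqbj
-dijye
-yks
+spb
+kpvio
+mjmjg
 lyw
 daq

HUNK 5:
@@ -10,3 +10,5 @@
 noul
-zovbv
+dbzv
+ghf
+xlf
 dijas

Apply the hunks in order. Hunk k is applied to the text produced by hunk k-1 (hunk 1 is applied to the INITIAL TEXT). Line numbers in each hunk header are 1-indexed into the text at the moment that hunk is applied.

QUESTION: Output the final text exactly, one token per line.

Answer: kvku
zoqu
spb
kpvio
mjmjg
lyw
daq
faq
fht
noul
dbzv
ghf
xlf
dijas
gczep
kabs

Derivation:
Hunk 1: at line 3 remove [der,vrqlj] add [dijye] -> 13 lines: kvku zoqu qxqbj dijye pnfs daq faq fht noul bued dijas gczep kabs
Hunk 2: at line 9 remove [bued] add [zovbv] -> 13 lines: kvku zoqu qxqbj dijye pnfs daq faq fht noul zovbv dijas gczep kabs
Hunk 3: at line 4 remove [pnfs] add [yks,lyw] -> 14 lines: kvku zoqu qxqbj dijye yks lyw daq faq fht noul zovbv dijas gczep kabs
Hunk 4: at line 1 remove [qxqbj,dijye,yks] add [spb,kpvio,mjmjg] -> 14 lines: kvku zoqu spb kpvio mjmjg lyw daq faq fht noul zovbv dijas gczep kabs
Hunk 5: at line 10 remove [zovbv] add [dbzv,ghf,xlf] -> 16 lines: kvku zoqu spb kpvio mjmjg lyw daq faq fht noul dbzv ghf xlf dijas gczep kabs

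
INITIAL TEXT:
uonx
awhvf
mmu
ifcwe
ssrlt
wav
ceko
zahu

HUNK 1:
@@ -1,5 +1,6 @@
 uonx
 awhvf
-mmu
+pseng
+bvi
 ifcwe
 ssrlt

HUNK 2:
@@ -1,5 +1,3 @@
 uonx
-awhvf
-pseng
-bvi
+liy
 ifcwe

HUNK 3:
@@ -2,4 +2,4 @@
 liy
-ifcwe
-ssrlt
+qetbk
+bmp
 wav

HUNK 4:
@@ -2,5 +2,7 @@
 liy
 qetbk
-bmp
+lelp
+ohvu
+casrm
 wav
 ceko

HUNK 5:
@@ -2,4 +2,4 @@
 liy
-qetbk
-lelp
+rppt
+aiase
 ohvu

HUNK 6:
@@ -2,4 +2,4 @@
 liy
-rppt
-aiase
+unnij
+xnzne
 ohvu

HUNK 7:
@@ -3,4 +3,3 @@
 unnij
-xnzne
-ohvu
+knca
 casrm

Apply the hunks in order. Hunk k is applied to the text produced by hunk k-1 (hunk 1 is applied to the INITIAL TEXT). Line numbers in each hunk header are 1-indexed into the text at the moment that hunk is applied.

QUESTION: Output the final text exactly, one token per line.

Hunk 1: at line 1 remove [mmu] add [pseng,bvi] -> 9 lines: uonx awhvf pseng bvi ifcwe ssrlt wav ceko zahu
Hunk 2: at line 1 remove [awhvf,pseng,bvi] add [liy] -> 7 lines: uonx liy ifcwe ssrlt wav ceko zahu
Hunk 3: at line 2 remove [ifcwe,ssrlt] add [qetbk,bmp] -> 7 lines: uonx liy qetbk bmp wav ceko zahu
Hunk 4: at line 2 remove [bmp] add [lelp,ohvu,casrm] -> 9 lines: uonx liy qetbk lelp ohvu casrm wav ceko zahu
Hunk 5: at line 2 remove [qetbk,lelp] add [rppt,aiase] -> 9 lines: uonx liy rppt aiase ohvu casrm wav ceko zahu
Hunk 6: at line 2 remove [rppt,aiase] add [unnij,xnzne] -> 9 lines: uonx liy unnij xnzne ohvu casrm wav ceko zahu
Hunk 7: at line 3 remove [xnzne,ohvu] add [knca] -> 8 lines: uonx liy unnij knca casrm wav ceko zahu

Answer: uonx
liy
unnij
knca
casrm
wav
ceko
zahu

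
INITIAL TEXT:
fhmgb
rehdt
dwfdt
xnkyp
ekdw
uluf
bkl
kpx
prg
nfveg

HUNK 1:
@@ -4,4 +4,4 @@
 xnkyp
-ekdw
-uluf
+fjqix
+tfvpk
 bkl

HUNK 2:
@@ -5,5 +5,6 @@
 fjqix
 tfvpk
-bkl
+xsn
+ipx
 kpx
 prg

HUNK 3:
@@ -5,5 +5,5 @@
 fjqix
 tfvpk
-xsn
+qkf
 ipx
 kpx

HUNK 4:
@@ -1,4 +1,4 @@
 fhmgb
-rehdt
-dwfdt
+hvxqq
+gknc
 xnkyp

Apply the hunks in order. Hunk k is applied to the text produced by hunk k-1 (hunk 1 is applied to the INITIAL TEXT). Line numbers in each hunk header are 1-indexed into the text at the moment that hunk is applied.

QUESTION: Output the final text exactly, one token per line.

Answer: fhmgb
hvxqq
gknc
xnkyp
fjqix
tfvpk
qkf
ipx
kpx
prg
nfveg

Derivation:
Hunk 1: at line 4 remove [ekdw,uluf] add [fjqix,tfvpk] -> 10 lines: fhmgb rehdt dwfdt xnkyp fjqix tfvpk bkl kpx prg nfveg
Hunk 2: at line 5 remove [bkl] add [xsn,ipx] -> 11 lines: fhmgb rehdt dwfdt xnkyp fjqix tfvpk xsn ipx kpx prg nfveg
Hunk 3: at line 5 remove [xsn] add [qkf] -> 11 lines: fhmgb rehdt dwfdt xnkyp fjqix tfvpk qkf ipx kpx prg nfveg
Hunk 4: at line 1 remove [rehdt,dwfdt] add [hvxqq,gknc] -> 11 lines: fhmgb hvxqq gknc xnkyp fjqix tfvpk qkf ipx kpx prg nfveg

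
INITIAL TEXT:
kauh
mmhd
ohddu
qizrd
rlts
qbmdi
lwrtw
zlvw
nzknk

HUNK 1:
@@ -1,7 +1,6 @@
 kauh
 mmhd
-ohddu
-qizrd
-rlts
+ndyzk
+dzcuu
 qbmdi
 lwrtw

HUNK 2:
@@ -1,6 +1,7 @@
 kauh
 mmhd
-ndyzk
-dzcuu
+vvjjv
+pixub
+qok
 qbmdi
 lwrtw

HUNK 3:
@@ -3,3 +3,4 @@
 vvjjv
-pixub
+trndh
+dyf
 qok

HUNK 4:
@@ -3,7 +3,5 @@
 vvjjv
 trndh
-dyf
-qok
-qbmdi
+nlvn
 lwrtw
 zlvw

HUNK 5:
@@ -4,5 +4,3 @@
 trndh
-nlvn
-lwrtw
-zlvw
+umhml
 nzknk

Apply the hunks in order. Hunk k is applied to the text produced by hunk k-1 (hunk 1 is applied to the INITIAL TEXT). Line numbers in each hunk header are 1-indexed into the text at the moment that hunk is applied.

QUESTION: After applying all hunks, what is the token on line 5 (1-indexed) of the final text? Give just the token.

Hunk 1: at line 1 remove [ohddu,qizrd,rlts] add [ndyzk,dzcuu] -> 8 lines: kauh mmhd ndyzk dzcuu qbmdi lwrtw zlvw nzknk
Hunk 2: at line 1 remove [ndyzk,dzcuu] add [vvjjv,pixub,qok] -> 9 lines: kauh mmhd vvjjv pixub qok qbmdi lwrtw zlvw nzknk
Hunk 3: at line 3 remove [pixub] add [trndh,dyf] -> 10 lines: kauh mmhd vvjjv trndh dyf qok qbmdi lwrtw zlvw nzknk
Hunk 4: at line 3 remove [dyf,qok,qbmdi] add [nlvn] -> 8 lines: kauh mmhd vvjjv trndh nlvn lwrtw zlvw nzknk
Hunk 5: at line 4 remove [nlvn,lwrtw,zlvw] add [umhml] -> 6 lines: kauh mmhd vvjjv trndh umhml nzknk
Final line 5: umhml

Answer: umhml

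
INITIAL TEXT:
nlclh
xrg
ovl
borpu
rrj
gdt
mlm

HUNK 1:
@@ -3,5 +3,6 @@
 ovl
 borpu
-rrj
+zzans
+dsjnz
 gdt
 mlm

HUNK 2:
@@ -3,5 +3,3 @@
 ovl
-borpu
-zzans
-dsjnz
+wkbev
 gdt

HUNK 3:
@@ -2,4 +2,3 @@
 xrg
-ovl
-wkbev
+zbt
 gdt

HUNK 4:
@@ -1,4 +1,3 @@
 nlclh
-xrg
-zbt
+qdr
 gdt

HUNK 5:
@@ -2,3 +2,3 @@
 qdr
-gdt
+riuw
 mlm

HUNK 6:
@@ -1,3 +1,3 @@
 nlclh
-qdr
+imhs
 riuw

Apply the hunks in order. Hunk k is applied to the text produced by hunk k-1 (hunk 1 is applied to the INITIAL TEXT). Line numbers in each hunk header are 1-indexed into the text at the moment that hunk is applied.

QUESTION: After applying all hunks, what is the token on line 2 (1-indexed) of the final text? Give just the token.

Hunk 1: at line 3 remove [rrj] add [zzans,dsjnz] -> 8 lines: nlclh xrg ovl borpu zzans dsjnz gdt mlm
Hunk 2: at line 3 remove [borpu,zzans,dsjnz] add [wkbev] -> 6 lines: nlclh xrg ovl wkbev gdt mlm
Hunk 3: at line 2 remove [ovl,wkbev] add [zbt] -> 5 lines: nlclh xrg zbt gdt mlm
Hunk 4: at line 1 remove [xrg,zbt] add [qdr] -> 4 lines: nlclh qdr gdt mlm
Hunk 5: at line 2 remove [gdt] add [riuw] -> 4 lines: nlclh qdr riuw mlm
Hunk 6: at line 1 remove [qdr] add [imhs] -> 4 lines: nlclh imhs riuw mlm
Final line 2: imhs

Answer: imhs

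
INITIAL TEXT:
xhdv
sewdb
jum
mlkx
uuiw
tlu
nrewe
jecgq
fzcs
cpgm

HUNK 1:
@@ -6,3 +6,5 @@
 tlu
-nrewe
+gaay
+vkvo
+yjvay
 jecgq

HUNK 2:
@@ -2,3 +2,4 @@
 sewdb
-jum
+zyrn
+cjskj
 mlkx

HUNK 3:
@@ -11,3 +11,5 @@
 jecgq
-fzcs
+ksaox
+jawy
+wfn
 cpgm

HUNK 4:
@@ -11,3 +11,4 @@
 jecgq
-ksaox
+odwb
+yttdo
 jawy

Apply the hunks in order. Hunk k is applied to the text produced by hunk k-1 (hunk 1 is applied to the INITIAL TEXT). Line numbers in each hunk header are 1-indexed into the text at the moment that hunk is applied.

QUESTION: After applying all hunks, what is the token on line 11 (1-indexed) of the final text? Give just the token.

Answer: jecgq

Derivation:
Hunk 1: at line 6 remove [nrewe] add [gaay,vkvo,yjvay] -> 12 lines: xhdv sewdb jum mlkx uuiw tlu gaay vkvo yjvay jecgq fzcs cpgm
Hunk 2: at line 2 remove [jum] add [zyrn,cjskj] -> 13 lines: xhdv sewdb zyrn cjskj mlkx uuiw tlu gaay vkvo yjvay jecgq fzcs cpgm
Hunk 3: at line 11 remove [fzcs] add [ksaox,jawy,wfn] -> 15 lines: xhdv sewdb zyrn cjskj mlkx uuiw tlu gaay vkvo yjvay jecgq ksaox jawy wfn cpgm
Hunk 4: at line 11 remove [ksaox] add [odwb,yttdo] -> 16 lines: xhdv sewdb zyrn cjskj mlkx uuiw tlu gaay vkvo yjvay jecgq odwb yttdo jawy wfn cpgm
Final line 11: jecgq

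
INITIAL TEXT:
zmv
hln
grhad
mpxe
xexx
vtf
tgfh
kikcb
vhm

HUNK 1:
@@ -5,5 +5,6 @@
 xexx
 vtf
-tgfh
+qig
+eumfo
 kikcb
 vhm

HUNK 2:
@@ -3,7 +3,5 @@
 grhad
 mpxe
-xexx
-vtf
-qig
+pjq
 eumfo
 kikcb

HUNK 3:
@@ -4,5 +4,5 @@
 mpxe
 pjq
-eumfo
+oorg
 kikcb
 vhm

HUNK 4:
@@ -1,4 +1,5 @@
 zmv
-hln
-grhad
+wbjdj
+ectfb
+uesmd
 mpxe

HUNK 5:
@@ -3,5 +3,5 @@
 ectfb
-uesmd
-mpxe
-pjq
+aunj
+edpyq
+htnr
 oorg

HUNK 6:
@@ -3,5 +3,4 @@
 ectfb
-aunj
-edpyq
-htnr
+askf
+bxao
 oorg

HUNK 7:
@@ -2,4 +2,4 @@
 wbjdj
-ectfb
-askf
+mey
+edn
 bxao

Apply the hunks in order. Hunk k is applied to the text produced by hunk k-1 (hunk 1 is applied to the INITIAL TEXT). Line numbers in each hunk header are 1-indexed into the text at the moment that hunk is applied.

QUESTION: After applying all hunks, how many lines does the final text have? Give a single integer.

Hunk 1: at line 5 remove [tgfh] add [qig,eumfo] -> 10 lines: zmv hln grhad mpxe xexx vtf qig eumfo kikcb vhm
Hunk 2: at line 3 remove [xexx,vtf,qig] add [pjq] -> 8 lines: zmv hln grhad mpxe pjq eumfo kikcb vhm
Hunk 3: at line 4 remove [eumfo] add [oorg] -> 8 lines: zmv hln grhad mpxe pjq oorg kikcb vhm
Hunk 4: at line 1 remove [hln,grhad] add [wbjdj,ectfb,uesmd] -> 9 lines: zmv wbjdj ectfb uesmd mpxe pjq oorg kikcb vhm
Hunk 5: at line 3 remove [uesmd,mpxe,pjq] add [aunj,edpyq,htnr] -> 9 lines: zmv wbjdj ectfb aunj edpyq htnr oorg kikcb vhm
Hunk 6: at line 3 remove [aunj,edpyq,htnr] add [askf,bxao] -> 8 lines: zmv wbjdj ectfb askf bxao oorg kikcb vhm
Hunk 7: at line 2 remove [ectfb,askf] add [mey,edn] -> 8 lines: zmv wbjdj mey edn bxao oorg kikcb vhm
Final line count: 8

Answer: 8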